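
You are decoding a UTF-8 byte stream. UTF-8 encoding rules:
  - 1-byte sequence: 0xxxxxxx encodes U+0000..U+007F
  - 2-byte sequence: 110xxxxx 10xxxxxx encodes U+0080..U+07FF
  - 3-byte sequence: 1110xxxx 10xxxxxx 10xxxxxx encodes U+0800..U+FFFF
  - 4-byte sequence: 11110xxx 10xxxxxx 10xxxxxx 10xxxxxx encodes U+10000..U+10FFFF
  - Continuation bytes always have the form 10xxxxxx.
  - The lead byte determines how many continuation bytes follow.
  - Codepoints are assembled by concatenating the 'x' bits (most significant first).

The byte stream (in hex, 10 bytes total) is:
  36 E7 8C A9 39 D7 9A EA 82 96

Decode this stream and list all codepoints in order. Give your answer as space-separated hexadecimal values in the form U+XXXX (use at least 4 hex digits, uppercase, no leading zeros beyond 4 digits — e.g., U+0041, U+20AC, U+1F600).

Byte[0]=36: 1-byte ASCII. cp=U+0036
Byte[1]=E7: 3-byte lead, need 2 cont bytes. acc=0x7
Byte[2]=8C: continuation. acc=(acc<<6)|0x0C=0x1CC
Byte[3]=A9: continuation. acc=(acc<<6)|0x29=0x7329
Completed: cp=U+7329 (starts at byte 1)
Byte[4]=39: 1-byte ASCII. cp=U+0039
Byte[5]=D7: 2-byte lead, need 1 cont bytes. acc=0x17
Byte[6]=9A: continuation. acc=(acc<<6)|0x1A=0x5DA
Completed: cp=U+05DA (starts at byte 5)
Byte[7]=EA: 3-byte lead, need 2 cont bytes. acc=0xA
Byte[8]=82: continuation. acc=(acc<<6)|0x02=0x282
Byte[9]=96: continuation. acc=(acc<<6)|0x16=0xA096
Completed: cp=U+A096 (starts at byte 7)

Answer: U+0036 U+7329 U+0039 U+05DA U+A096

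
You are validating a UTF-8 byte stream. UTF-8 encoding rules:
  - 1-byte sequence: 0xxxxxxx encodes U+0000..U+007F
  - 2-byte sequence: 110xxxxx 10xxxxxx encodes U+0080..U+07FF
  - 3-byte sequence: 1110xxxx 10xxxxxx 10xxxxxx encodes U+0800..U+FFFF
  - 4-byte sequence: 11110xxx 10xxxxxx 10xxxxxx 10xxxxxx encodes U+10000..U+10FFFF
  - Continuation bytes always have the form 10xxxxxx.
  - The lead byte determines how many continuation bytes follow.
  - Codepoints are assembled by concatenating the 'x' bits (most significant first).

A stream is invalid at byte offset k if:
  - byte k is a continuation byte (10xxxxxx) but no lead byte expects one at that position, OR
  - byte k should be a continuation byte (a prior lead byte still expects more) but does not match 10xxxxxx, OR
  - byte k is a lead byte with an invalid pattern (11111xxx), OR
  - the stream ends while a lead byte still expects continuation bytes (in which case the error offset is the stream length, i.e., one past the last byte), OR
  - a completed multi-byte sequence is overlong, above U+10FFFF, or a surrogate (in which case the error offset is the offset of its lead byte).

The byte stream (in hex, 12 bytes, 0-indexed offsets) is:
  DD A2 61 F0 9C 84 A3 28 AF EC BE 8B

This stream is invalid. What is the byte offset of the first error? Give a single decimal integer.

Answer: 8

Derivation:
Byte[0]=DD: 2-byte lead, need 1 cont bytes. acc=0x1D
Byte[1]=A2: continuation. acc=(acc<<6)|0x22=0x762
Completed: cp=U+0762 (starts at byte 0)
Byte[2]=61: 1-byte ASCII. cp=U+0061
Byte[3]=F0: 4-byte lead, need 3 cont bytes. acc=0x0
Byte[4]=9C: continuation. acc=(acc<<6)|0x1C=0x1C
Byte[5]=84: continuation. acc=(acc<<6)|0x04=0x704
Byte[6]=A3: continuation. acc=(acc<<6)|0x23=0x1C123
Completed: cp=U+1C123 (starts at byte 3)
Byte[7]=28: 1-byte ASCII. cp=U+0028
Byte[8]=AF: INVALID lead byte (not 0xxx/110x/1110/11110)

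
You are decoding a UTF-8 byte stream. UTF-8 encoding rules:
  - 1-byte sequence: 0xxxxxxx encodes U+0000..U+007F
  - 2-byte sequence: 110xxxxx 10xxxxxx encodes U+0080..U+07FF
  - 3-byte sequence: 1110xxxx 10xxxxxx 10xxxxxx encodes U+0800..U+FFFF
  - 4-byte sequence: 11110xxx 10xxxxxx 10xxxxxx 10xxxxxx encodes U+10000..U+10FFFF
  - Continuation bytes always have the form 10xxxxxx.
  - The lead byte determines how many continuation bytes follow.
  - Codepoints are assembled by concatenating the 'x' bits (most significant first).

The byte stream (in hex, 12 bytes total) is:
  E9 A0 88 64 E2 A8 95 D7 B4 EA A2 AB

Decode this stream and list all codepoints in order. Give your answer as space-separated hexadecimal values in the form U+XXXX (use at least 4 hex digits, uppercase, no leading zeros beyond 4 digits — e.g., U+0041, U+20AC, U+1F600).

Byte[0]=E9: 3-byte lead, need 2 cont bytes. acc=0x9
Byte[1]=A0: continuation. acc=(acc<<6)|0x20=0x260
Byte[2]=88: continuation. acc=(acc<<6)|0x08=0x9808
Completed: cp=U+9808 (starts at byte 0)
Byte[3]=64: 1-byte ASCII. cp=U+0064
Byte[4]=E2: 3-byte lead, need 2 cont bytes. acc=0x2
Byte[5]=A8: continuation. acc=(acc<<6)|0x28=0xA8
Byte[6]=95: continuation. acc=(acc<<6)|0x15=0x2A15
Completed: cp=U+2A15 (starts at byte 4)
Byte[7]=D7: 2-byte lead, need 1 cont bytes. acc=0x17
Byte[8]=B4: continuation. acc=(acc<<6)|0x34=0x5F4
Completed: cp=U+05F4 (starts at byte 7)
Byte[9]=EA: 3-byte lead, need 2 cont bytes. acc=0xA
Byte[10]=A2: continuation. acc=(acc<<6)|0x22=0x2A2
Byte[11]=AB: continuation. acc=(acc<<6)|0x2B=0xA8AB
Completed: cp=U+A8AB (starts at byte 9)

Answer: U+9808 U+0064 U+2A15 U+05F4 U+A8AB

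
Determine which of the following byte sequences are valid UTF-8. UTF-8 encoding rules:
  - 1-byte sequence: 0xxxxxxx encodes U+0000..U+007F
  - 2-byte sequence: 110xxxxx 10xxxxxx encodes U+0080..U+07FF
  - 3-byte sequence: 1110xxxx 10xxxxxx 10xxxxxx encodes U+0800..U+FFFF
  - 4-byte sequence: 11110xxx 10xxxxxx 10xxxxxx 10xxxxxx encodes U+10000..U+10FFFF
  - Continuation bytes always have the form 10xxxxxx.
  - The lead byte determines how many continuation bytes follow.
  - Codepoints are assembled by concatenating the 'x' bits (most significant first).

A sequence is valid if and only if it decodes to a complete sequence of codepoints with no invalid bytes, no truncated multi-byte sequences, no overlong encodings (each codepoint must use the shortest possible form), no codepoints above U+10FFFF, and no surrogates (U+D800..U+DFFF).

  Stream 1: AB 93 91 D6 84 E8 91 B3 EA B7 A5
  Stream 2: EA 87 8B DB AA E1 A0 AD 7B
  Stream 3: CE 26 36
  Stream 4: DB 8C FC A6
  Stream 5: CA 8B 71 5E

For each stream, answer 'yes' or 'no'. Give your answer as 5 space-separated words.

Stream 1: error at byte offset 0. INVALID
Stream 2: decodes cleanly. VALID
Stream 3: error at byte offset 1. INVALID
Stream 4: error at byte offset 2. INVALID
Stream 5: decodes cleanly. VALID

Answer: no yes no no yes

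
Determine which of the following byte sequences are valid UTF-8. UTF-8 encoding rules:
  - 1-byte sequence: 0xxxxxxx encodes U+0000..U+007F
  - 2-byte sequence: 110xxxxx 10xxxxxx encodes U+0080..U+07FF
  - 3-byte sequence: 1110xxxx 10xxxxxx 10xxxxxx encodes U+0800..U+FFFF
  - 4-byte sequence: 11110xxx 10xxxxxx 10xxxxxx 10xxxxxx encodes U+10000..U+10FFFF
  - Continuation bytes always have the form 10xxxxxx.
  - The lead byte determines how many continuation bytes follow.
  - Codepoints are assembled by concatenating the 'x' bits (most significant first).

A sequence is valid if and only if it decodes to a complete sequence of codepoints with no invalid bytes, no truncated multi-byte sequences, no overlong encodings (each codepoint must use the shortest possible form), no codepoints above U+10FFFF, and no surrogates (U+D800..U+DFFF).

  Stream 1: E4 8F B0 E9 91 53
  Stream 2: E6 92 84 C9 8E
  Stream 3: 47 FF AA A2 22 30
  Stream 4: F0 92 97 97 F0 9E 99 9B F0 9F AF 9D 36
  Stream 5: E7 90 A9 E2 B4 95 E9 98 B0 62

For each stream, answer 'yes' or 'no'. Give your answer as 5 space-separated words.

Stream 1: error at byte offset 5. INVALID
Stream 2: decodes cleanly. VALID
Stream 3: error at byte offset 1. INVALID
Stream 4: decodes cleanly. VALID
Stream 5: decodes cleanly. VALID

Answer: no yes no yes yes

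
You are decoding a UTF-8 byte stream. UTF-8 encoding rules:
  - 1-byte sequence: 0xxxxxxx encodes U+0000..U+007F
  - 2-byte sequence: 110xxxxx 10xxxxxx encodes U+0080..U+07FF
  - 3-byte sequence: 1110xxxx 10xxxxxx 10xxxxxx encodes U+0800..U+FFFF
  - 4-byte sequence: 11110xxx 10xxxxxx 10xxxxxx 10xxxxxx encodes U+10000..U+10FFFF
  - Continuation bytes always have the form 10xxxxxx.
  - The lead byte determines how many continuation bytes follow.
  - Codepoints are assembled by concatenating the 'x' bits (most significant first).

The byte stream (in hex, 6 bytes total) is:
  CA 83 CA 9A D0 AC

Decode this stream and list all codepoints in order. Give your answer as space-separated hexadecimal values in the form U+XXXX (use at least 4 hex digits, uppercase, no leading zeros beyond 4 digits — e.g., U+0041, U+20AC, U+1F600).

Byte[0]=CA: 2-byte lead, need 1 cont bytes. acc=0xA
Byte[1]=83: continuation. acc=(acc<<6)|0x03=0x283
Completed: cp=U+0283 (starts at byte 0)
Byte[2]=CA: 2-byte lead, need 1 cont bytes. acc=0xA
Byte[3]=9A: continuation. acc=(acc<<6)|0x1A=0x29A
Completed: cp=U+029A (starts at byte 2)
Byte[4]=D0: 2-byte lead, need 1 cont bytes. acc=0x10
Byte[5]=AC: continuation. acc=(acc<<6)|0x2C=0x42C
Completed: cp=U+042C (starts at byte 4)

Answer: U+0283 U+029A U+042C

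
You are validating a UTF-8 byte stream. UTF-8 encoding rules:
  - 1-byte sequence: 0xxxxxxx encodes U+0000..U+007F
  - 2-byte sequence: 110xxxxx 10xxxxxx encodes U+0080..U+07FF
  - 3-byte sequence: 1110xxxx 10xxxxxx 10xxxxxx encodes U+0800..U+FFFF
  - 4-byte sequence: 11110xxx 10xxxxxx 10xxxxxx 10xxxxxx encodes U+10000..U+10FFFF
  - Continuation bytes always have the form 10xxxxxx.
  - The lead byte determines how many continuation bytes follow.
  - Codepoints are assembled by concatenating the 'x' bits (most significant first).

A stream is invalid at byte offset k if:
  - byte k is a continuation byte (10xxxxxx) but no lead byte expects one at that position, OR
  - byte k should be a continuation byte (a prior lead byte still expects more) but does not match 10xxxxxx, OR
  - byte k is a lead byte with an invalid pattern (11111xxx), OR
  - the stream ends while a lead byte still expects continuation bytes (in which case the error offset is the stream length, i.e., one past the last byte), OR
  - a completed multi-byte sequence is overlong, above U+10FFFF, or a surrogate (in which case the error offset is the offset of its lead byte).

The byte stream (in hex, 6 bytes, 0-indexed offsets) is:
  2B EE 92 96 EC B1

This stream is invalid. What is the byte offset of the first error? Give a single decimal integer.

Answer: 6

Derivation:
Byte[0]=2B: 1-byte ASCII. cp=U+002B
Byte[1]=EE: 3-byte lead, need 2 cont bytes. acc=0xE
Byte[2]=92: continuation. acc=(acc<<6)|0x12=0x392
Byte[3]=96: continuation. acc=(acc<<6)|0x16=0xE496
Completed: cp=U+E496 (starts at byte 1)
Byte[4]=EC: 3-byte lead, need 2 cont bytes. acc=0xC
Byte[5]=B1: continuation. acc=(acc<<6)|0x31=0x331
Byte[6]: stream ended, expected continuation. INVALID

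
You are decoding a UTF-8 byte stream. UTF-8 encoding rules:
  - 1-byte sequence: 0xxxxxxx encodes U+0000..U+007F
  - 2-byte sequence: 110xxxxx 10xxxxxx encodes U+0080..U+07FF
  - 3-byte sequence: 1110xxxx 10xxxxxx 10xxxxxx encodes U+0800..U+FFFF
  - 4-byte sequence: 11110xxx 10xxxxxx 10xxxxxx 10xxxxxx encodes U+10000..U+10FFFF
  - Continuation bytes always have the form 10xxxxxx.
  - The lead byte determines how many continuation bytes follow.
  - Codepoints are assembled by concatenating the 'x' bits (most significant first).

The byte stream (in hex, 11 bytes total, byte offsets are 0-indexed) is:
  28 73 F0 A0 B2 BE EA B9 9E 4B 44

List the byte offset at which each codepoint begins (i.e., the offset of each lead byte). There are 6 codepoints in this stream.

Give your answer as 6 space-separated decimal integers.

Answer: 0 1 2 6 9 10

Derivation:
Byte[0]=28: 1-byte ASCII. cp=U+0028
Byte[1]=73: 1-byte ASCII. cp=U+0073
Byte[2]=F0: 4-byte lead, need 3 cont bytes. acc=0x0
Byte[3]=A0: continuation. acc=(acc<<6)|0x20=0x20
Byte[4]=B2: continuation. acc=(acc<<6)|0x32=0x832
Byte[5]=BE: continuation. acc=(acc<<6)|0x3E=0x20CBE
Completed: cp=U+20CBE (starts at byte 2)
Byte[6]=EA: 3-byte lead, need 2 cont bytes. acc=0xA
Byte[7]=B9: continuation. acc=(acc<<6)|0x39=0x2B9
Byte[8]=9E: continuation. acc=(acc<<6)|0x1E=0xAE5E
Completed: cp=U+AE5E (starts at byte 6)
Byte[9]=4B: 1-byte ASCII. cp=U+004B
Byte[10]=44: 1-byte ASCII. cp=U+0044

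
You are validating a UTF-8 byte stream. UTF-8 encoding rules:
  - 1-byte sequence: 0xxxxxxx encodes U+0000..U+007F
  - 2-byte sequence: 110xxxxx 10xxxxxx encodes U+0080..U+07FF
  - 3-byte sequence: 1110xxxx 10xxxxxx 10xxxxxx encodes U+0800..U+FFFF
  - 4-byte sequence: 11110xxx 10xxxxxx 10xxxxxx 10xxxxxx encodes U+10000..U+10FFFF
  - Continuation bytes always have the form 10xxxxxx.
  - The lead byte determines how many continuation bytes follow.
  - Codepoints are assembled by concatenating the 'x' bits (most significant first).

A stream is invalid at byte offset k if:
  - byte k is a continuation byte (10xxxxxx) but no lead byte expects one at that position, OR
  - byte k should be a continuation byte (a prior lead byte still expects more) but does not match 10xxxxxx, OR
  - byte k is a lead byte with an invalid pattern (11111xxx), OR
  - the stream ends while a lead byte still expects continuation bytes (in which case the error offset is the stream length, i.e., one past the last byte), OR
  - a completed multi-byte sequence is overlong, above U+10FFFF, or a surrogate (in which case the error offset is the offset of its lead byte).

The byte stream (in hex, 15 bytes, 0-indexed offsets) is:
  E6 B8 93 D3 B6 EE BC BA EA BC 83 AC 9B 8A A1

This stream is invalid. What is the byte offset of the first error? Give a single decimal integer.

Byte[0]=E6: 3-byte lead, need 2 cont bytes. acc=0x6
Byte[1]=B8: continuation. acc=(acc<<6)|0x38=0x1B8
Byte[2]=93: continuation. acc=(acc<<6)|0x13=0x6E13
Completed: cp=U+6E13 (starts at byte 0)
Byte[3]=D3: 2-byte lead, need 1 cont bytes. acc=0x13
Byte[4]=B6: continuation. acc=(acc<<6)|0x36=0x4F6
Completed: cp=U+04F6 (starts at byte 3)
Byte[5]=EE: 3-byte lead, need 2 cont bytes. acc=0xE
Byte[6]=BC: continuation. acc=(acc<<6)|0x3C=0x3BC
Byte[7]=BA: continuation. acc=(acc<<6)|0x3A=0xEF3A
Completed: cp=U+EF3A (starts at byte 5)
Byte[8]=EA: 3-byte lead, need 2 cont bytes. acc=0xA
Byte[9]=BC: continuation. acc=(acc<<6)|0x3C=0x2BC
Byte[10]=83: continuation. acc=(acc<<6)|0x03=0xAF03
Completed: cp=U+AF03 (starts at byte 8)
Byte[11]=AC: INVALID lead byte (not 0xxx/110x/1110/11110)

Answer: 11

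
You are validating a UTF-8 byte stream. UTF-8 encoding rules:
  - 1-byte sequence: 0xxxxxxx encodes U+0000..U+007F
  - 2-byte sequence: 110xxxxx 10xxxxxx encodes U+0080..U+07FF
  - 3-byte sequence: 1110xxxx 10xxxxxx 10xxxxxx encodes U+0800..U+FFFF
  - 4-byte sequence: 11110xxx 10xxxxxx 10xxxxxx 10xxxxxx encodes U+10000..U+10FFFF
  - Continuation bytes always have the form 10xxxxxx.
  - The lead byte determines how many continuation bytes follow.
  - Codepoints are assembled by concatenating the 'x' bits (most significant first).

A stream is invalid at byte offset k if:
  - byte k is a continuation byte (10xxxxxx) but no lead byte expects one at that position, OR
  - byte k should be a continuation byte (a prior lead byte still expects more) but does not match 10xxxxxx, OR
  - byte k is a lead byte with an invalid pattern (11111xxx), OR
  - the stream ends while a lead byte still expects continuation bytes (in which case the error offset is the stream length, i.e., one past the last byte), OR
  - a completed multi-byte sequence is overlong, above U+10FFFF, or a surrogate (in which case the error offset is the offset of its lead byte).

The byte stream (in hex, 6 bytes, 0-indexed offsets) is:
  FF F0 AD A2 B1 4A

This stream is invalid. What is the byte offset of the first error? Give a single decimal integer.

Answer: 0

Derivation:
Byte[0]=FF: INVALID lead byte (not 0xxx/110x/1110/11110)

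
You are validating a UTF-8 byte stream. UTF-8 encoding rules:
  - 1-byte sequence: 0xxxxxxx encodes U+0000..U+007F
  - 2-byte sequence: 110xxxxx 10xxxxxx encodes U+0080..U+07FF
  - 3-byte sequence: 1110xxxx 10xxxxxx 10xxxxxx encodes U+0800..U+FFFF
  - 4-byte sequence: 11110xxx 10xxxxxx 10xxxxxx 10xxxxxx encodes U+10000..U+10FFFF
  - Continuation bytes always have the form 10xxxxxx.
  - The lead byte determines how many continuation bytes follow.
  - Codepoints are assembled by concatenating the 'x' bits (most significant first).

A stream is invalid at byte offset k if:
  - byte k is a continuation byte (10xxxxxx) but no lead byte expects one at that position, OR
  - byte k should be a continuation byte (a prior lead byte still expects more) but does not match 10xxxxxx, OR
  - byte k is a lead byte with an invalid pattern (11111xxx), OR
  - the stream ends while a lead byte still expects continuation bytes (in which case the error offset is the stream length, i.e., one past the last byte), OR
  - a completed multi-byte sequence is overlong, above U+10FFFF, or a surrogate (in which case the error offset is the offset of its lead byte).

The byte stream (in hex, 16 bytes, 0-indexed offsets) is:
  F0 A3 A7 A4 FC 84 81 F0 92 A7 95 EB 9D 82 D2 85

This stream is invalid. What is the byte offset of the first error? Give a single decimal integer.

Byte[0]=F0: 4-byte lead, need 3 cont bytes. acc=0x0
Byte[1]=A3: continuation. acc=(acc<<6)|0x23=0x23
Byte[2]=A7: continuation. acc=(acc<<6)|0x27=0x8E7
Byte[3]=A4: continuation. acc=(acc<<6)|0x24=0x239E4
Completed: cp=U+239E4 (starts at byte 0)
Byte[4]=FC: INVALID lead byte (not 0xxx/110x/1110/11110)

Answer: 4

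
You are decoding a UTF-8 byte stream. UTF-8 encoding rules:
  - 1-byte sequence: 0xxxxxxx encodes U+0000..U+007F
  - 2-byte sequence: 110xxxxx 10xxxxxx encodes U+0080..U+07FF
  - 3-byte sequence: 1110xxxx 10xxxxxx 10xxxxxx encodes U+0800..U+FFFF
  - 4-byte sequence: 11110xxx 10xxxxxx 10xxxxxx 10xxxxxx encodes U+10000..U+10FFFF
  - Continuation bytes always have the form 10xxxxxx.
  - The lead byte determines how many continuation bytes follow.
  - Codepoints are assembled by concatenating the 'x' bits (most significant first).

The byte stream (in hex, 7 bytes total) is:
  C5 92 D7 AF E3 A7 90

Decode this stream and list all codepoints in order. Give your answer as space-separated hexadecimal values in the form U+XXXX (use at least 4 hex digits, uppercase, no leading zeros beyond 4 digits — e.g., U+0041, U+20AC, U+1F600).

Byte[0]=C5: 2-byte lead, need 1 cont bytes. acc=0x5
Byte[1]=92: continuation. acc=(acc<<6)|0x12=0x152
Completed: cp=U+0152 (starts at byte 0)
Byte[2]=D7: 2-byte lead, need 1 cont bytes. acc=0x17
Byte[3]=AF: continuation. acc=(acc<<6)|0x2F=0x5EF
Completed: cp=U+05EF (starts at byte 2)
Byte[4]=E3: 3-byte lead, need 2 cont bytes. acc=0x3
Byte[5]=A7: continuation. acc=(acc<<6)|0x27=0xE7
Byte[6]=90: continuation. acc=(acc<<6)|0x10=0x39D0
Completed: cp=U+39D0 (starts at byte 4)

Answer: U+0152 U+05EF U+39D0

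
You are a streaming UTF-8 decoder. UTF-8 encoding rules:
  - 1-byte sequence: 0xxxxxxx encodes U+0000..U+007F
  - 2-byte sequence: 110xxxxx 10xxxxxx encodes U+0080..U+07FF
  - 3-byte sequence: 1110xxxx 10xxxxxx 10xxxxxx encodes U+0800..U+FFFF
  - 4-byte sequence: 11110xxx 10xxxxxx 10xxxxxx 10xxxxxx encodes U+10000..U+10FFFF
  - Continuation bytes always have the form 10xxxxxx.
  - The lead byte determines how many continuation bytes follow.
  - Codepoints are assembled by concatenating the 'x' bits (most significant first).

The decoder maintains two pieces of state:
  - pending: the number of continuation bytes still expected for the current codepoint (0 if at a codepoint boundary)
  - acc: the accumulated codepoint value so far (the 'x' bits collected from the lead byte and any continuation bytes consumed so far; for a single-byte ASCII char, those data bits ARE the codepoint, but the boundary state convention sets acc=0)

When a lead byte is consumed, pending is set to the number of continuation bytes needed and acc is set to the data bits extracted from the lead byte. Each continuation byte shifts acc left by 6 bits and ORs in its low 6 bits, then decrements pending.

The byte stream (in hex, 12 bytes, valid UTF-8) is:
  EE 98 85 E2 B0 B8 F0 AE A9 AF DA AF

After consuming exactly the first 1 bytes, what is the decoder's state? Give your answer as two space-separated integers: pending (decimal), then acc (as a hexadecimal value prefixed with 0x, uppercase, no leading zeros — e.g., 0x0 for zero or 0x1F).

Byte[0]=EE: 3-byte lead. pending=2, acc=0xE

Answer: 2 0xE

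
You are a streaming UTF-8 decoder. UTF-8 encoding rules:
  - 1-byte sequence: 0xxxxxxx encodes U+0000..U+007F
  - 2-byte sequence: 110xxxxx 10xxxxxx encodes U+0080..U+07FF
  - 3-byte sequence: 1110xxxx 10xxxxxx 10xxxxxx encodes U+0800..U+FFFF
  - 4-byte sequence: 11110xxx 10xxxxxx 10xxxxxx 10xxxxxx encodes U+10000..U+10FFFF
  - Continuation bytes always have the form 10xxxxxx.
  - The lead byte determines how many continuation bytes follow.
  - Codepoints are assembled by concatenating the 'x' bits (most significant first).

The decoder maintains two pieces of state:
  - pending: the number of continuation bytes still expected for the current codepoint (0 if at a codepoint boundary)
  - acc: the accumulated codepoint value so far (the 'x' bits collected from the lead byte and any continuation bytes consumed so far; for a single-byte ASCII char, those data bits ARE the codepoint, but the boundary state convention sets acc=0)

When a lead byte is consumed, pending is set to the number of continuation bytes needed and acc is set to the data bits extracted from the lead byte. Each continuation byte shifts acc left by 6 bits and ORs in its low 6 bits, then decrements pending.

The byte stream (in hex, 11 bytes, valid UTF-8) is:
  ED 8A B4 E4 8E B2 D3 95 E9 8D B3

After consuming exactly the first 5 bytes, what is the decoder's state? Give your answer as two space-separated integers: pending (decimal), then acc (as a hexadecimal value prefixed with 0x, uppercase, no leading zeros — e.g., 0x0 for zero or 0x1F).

Answer: 1 0x10E

Derivation:
Byte[0]=ED: 3-byte lead. pending=2, acc=0xD
Byte[1]=8A: continuation. acc=(acc<<6)|0x0A=0x34A, pending=1
Byte[2]=B4: continuation. acc=(acc<<6)|0x34=0xD2B4, pending=0
Byte[3]=E4: 3-byte lead. pending=2, acc=0x4
Byte[4]=8E: continuation. acc=(acc<<6)|0x0E=0x10E, pending=1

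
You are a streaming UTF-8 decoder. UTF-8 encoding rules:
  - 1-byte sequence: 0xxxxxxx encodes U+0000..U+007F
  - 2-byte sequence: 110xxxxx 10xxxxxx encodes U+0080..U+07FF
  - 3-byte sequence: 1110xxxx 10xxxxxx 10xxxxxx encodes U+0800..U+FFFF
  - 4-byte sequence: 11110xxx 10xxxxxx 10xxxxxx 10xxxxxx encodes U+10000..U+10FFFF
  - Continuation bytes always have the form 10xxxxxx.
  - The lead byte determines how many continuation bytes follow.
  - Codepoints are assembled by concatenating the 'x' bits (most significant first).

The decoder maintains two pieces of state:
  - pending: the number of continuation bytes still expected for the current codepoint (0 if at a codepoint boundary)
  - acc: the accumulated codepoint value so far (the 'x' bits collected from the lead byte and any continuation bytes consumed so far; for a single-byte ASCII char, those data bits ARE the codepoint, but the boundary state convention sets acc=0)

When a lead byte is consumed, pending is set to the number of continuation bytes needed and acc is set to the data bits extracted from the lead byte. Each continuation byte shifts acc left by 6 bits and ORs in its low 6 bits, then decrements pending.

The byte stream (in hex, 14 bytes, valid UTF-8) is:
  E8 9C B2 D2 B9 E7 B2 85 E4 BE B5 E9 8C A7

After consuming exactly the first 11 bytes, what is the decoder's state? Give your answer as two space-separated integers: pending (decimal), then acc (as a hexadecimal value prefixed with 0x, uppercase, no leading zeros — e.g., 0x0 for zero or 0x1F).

Byte[0]=E8: 3-byte lead. pending=2, acc=0x8
Byte[1]=9C: continuation. acc=(acc<<6)|0x1C=0x21C, pending=1
Byte[2]=B2: continuation. acc=(acc<<6)|0x32=0x8732, pending=0
Byte[3]=D2: 2-byte lead. pending=1, acc=0x12
Byte[4]=B9: continuation. acc=(acc<<6)|0x39=0x4B9, pending=0
Byte[5]=E7: 3-byte lead. pending=2, acc=0x7
Byte[6]=B2: continuation. acc=(acc<<6)|0x32=0x1F2, pending=1
Byte[7]=85: continuation. acc=(acc<<6)|0x05=0x7C85, pending=0
Byte[8]=E4: 3-byte lead. pending=2, acc=0x4
Byte[9]=BE: continuation. acc=(acc<<6)|0x3E=0x13E, pending=1
Byte[10]=B5: continuation. acc=(acc<<6)|0x35=0x4FB5, pending=0

Answer: 0 0x4FB5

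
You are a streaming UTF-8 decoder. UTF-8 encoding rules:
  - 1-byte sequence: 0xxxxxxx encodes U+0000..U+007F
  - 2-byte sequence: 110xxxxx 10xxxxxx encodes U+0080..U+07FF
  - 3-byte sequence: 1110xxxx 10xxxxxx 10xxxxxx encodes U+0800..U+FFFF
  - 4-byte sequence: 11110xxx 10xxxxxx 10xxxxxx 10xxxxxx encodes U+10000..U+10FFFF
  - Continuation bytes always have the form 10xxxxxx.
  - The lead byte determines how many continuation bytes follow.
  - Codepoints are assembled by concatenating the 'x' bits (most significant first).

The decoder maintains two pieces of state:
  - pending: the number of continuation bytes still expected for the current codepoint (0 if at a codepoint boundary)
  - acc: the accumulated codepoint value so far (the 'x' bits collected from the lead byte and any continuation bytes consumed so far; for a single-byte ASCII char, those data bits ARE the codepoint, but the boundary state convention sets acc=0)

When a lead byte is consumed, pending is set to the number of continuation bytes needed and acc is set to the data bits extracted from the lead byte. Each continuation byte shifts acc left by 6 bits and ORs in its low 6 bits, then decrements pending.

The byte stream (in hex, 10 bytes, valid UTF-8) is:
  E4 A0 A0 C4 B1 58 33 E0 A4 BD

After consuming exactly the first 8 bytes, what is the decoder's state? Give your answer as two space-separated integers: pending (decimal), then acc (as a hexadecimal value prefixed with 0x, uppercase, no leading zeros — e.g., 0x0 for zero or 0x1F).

Answer: 2 0x0

Derivation:
Byte[0]=E4: 3-byte lead. pending=2, acc=0x4
Byte[1]=A0: continuation. acc=(acc<<6)|0x20=0x120, pending=1
Byte[2]=A0: continuation. acc=(acc<<6)|0x20=0x4820, pending=0
Byte[3]=C4: 2-byte lead. pending=1, acc=0x4
Byte[4]=B1: continuation. acc=(acc<<6)|0x31=0x131, pending=0
Byte[5]=58: 1-byte. pending=0, acc=0x0
Byte[6]=33: 1-byte. pending=0, acc=0x0
Byte[7]=E0: 3-byte lead. pending=2, acc=0x0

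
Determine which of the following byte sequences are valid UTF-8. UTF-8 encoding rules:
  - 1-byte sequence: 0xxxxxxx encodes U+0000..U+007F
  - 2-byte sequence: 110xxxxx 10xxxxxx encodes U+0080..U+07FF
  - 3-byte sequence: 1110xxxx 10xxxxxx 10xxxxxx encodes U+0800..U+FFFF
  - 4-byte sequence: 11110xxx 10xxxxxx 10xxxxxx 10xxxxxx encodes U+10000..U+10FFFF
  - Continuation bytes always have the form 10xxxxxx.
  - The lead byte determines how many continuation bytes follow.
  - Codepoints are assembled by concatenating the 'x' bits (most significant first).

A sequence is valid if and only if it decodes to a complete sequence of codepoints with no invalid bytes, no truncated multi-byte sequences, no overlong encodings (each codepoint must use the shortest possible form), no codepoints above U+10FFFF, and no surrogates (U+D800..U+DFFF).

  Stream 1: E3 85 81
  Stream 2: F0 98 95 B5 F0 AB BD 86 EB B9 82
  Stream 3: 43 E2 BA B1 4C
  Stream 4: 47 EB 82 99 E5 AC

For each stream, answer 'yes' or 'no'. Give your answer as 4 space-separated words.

Answer: yes yes yes no

Derivation:
Stream 1: decodes cleanly. VALID
Stream 2: decodes cleanly. VALID
Stream 3: decodes cleanly. VALID
Stream 4: error at byte offset 6. INVALID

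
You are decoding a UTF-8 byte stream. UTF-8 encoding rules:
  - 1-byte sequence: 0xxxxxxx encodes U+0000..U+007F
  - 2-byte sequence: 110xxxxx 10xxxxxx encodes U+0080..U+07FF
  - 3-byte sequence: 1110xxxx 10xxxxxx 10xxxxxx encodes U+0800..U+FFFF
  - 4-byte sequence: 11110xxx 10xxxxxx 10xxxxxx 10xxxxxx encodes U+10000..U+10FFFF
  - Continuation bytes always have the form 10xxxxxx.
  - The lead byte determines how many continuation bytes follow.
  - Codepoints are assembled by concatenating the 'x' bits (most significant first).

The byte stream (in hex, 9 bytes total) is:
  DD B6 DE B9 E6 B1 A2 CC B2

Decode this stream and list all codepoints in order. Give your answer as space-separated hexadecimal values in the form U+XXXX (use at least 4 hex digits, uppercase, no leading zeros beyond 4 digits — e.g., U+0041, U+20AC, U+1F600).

Byte[0]=DD: 2-byte lead, need 1 cont bytes. acc=0x1D
Byte[1]=B6: continuation. acc=(acc<<6)|0x36=0x776
Completed: cp=U+0776 (starts at byte 0)
Byte[2]=DE: 2-byte lead, need 1 cont bytes. acc=0x1E
Byte[3]=B9: continuation. acc=(acc<<6)|0x39=0x7B9
Completed: cp=U+07B9 (starts at byte 2)
Byte[4]=E6: 3-byte lead, need 2 cont bytes. acc=0x6
Byte[5]=B1: continuation. acc=(acc<<6)|0x31=0x1B1
Byte[6]=A2: continuation. acc=(acc<<6)|0x22=0x6C62
Completed: cp=U+6C62 (starts at byte 4)
Byte[7]=CC: 2-byte lead, need 1 cont bytes. acc=0xC
Byte[8]=B2: continuation. acc=(acc<<6)|0x32=0x332
Completed: cp=U+0332 (starts at byte 7)

Answer: U+0776 U+07B9 U+6C62 U+0332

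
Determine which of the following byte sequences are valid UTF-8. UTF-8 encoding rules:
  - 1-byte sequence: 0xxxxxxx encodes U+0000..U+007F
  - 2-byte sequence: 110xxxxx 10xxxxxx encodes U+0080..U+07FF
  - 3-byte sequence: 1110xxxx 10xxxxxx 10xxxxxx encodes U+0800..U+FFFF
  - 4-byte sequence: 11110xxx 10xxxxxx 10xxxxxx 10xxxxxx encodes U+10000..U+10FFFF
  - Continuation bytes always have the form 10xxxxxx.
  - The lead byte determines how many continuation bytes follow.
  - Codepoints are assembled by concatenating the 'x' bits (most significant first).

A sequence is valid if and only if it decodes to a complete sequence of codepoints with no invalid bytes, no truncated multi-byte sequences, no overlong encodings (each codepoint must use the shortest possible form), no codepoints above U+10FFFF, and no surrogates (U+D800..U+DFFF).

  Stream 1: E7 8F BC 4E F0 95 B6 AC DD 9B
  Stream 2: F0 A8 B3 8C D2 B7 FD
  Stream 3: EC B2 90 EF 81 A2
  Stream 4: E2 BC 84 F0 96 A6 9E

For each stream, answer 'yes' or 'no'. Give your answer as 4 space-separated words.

Stream 1: decodes cleanly. VALID
Stream 2: error at byte offset 6. INVALID
Stream 3: decodes cleanly. VALID
Stream 4: decodes cleanly. VALID

Answer: yes no yes yes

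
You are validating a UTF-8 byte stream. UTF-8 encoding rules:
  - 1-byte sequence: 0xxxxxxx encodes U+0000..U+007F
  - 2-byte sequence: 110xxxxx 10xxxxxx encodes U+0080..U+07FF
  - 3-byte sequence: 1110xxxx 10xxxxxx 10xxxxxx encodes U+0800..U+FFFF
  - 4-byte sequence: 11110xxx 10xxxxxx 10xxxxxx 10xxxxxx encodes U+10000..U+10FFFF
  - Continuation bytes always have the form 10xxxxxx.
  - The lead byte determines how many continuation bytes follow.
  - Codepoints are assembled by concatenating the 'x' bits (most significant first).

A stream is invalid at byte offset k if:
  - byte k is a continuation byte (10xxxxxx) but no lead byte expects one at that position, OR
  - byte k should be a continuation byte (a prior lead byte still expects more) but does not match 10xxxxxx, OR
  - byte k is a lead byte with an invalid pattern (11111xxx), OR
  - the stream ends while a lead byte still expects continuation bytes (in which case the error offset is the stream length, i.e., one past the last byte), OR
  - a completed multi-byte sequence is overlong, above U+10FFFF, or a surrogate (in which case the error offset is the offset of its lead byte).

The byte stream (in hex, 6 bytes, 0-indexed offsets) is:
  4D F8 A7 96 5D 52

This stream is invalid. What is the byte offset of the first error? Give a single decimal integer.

Answer: 1

Derivation:
Byte[0]=4D: 1-byte ASCII. cp=U+004D
Byte[1]=F8: INVALID lead byte (not 0xxx/110x/1110/11110)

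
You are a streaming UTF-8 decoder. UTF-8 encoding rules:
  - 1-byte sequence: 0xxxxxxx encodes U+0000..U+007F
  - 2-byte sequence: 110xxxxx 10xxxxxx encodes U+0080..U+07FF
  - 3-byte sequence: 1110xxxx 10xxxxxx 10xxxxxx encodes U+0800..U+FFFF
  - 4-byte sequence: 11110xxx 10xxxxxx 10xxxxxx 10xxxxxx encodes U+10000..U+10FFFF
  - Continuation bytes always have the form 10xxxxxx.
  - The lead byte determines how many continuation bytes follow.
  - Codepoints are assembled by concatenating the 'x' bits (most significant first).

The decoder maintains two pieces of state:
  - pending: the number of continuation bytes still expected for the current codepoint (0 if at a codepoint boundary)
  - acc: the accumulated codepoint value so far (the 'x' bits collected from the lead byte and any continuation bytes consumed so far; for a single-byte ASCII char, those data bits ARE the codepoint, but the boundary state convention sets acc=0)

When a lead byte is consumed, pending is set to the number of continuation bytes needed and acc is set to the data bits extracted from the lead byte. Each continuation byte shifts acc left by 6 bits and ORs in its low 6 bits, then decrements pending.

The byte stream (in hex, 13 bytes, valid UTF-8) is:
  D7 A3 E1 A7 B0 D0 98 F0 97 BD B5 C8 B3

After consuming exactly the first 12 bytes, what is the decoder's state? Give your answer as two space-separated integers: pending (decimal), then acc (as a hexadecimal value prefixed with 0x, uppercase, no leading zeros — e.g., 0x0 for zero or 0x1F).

Answer: 1 0x8

Derivation:
Byte[0]=D7: 2-byte lead. pending=1, acc=0x17
Byte[1]=A3: continuation. acc=(acc<<6)|0x23=0x5E3, pending=0
Byte[2]=E1: 3-byte lead. pending=2, acc=0x1
Byte[3]=A7: continuation. acc=(acc<<6)|0x27=0x67, pending=1
Byte[4]=B0: continuation. acc=(acc<<6)|0x30=0x19F0, pending=0
Byte[5]=D0: 2-byte lead. pending=1, acc=0x10
Byte[6]=98: continuation. acc=(acc<<6)|0x18=0x418, pending=0
Byte[7]=F0: 4-byte lead. pending=3, acc=0x0
Byte[8]=97: continuation. acc=(acc<<6)|0x17=0x17, pending=2
Byte[9]=BD: continuation. acc=(acc<<6)|0x3D=0x5FD, pending=1
Byte[10]=B5: continuation. acc=(acc<<6)|0x35=0x17F75, pending=0
Byte[11]=C8: 2-byte lead. pending=1, acc=0x8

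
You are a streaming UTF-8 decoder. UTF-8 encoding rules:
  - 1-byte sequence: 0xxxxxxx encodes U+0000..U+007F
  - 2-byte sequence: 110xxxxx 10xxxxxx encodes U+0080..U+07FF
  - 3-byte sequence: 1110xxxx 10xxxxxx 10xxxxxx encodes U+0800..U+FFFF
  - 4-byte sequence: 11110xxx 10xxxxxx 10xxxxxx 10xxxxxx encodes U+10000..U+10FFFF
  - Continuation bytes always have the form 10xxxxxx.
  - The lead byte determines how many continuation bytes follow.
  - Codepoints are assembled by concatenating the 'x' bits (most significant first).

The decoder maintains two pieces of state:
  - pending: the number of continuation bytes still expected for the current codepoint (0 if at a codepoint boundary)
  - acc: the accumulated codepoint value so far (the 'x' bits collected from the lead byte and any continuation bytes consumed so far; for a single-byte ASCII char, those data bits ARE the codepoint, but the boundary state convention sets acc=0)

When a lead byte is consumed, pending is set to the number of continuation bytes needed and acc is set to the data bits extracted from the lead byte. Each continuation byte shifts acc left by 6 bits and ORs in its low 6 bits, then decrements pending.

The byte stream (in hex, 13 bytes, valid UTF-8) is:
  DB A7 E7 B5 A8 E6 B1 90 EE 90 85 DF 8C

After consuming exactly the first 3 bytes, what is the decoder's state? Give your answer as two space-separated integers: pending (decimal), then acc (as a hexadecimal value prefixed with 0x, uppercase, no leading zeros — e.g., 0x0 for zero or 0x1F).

Byte[0]=DB: 2-byte lead. pending=1, acc=0x1B
Byte[1]=A7: continuation. acc=(acc<<6)|0x27=0x6E7, pending=0
Byte[2]=E7: 3-byte lead. pending=2, acc=0x7

Answer: 2 0x7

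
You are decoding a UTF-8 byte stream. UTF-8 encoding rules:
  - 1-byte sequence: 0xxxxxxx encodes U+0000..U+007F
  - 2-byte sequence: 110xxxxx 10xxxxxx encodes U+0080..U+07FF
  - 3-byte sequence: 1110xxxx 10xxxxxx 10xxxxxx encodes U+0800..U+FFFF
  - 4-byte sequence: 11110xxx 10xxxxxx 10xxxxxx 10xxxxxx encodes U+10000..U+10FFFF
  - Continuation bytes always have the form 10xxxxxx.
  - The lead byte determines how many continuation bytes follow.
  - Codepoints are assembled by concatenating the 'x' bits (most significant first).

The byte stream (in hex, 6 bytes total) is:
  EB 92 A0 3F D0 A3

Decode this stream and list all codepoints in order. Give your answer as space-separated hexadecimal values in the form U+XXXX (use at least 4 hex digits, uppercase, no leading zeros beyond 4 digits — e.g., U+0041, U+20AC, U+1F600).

Byte[0]=EB: 3-byte lead, need 2 cont bytes. acc=0xB
Byte[1]=92: continuation. acc=(acc<<6)|0x12=0x2D2
Byte[2]=A0: continuation. acc=(acc<<6)|0x20=0xB4A0
Completed: cp=U+B4A0 (starts at byte 0)
Byte[3]=3F: 1-byte ASCII. cp=U+003F
Byte[4]=D0: 2-byte lead, need 1 cont bytes. acc=0x10
Byte[5]=A3: continuation. acc=(acc<<6)|0x23=0x423
Completed: cp=U+0423 (starts at byte 4)

Answer: U+B4A0 U+003F U+0423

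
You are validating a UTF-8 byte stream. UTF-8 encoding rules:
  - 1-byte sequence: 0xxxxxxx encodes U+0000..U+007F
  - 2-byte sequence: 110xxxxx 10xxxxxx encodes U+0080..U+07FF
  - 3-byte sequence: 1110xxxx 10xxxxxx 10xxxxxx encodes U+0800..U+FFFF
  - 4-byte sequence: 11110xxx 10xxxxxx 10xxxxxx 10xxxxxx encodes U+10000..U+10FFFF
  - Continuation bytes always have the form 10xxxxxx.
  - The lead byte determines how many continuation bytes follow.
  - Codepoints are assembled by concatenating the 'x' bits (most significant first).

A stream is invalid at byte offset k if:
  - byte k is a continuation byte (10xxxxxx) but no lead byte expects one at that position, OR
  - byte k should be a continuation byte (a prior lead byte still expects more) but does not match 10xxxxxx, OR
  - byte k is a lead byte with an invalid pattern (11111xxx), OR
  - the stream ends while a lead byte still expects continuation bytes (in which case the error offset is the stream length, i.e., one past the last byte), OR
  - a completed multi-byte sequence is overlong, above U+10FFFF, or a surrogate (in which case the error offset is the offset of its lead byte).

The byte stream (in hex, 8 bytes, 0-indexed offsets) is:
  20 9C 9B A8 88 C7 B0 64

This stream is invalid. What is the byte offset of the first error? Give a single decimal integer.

Byte[0]=20: 1-byte ASCII. cp=U+0020
Byte[1]=9C: INVALID lead byte (not 0xxx/110x/1110/11110)

Answer: 1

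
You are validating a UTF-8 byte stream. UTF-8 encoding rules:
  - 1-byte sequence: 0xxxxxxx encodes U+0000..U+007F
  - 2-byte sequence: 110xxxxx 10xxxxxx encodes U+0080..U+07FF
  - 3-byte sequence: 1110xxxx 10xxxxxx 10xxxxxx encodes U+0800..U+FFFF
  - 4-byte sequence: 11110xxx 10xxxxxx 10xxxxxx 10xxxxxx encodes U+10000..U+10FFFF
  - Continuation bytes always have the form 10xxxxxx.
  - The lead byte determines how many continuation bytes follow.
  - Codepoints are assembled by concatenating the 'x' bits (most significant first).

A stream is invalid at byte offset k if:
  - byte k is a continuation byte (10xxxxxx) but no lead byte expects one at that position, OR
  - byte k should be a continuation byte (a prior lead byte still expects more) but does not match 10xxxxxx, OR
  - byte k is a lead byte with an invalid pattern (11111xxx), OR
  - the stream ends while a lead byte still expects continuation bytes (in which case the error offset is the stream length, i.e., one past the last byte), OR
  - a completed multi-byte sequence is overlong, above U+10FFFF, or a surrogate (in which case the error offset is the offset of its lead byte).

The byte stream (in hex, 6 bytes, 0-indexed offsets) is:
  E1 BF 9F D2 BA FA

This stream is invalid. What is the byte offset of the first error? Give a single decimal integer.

Answer: 5

Derivation:
Byte[0]=E1: 3-byte lead, need 2 cont bytes. acc=0x1
Byte[1]=BF: continuation. acc=(acc<<6)|0x3F=0x7F
Byte[2]=9F: continuation. acc=(acc<<6)|0x1F=0x1FDF
Completed: cp=U+1FDF (starts at byte 0)
Byte[3]=D2: 2-byte lead, need 1 cont bytes. acc=0x12
Byte[4]=BA: continuation. acc=(acc<<6)|0x3A=0x4BA
Completed: cp=U+04BA (starts at byte 3)
Byte[5]=FA: INVALID lead byte (not 0xxx/110x/1110/11110)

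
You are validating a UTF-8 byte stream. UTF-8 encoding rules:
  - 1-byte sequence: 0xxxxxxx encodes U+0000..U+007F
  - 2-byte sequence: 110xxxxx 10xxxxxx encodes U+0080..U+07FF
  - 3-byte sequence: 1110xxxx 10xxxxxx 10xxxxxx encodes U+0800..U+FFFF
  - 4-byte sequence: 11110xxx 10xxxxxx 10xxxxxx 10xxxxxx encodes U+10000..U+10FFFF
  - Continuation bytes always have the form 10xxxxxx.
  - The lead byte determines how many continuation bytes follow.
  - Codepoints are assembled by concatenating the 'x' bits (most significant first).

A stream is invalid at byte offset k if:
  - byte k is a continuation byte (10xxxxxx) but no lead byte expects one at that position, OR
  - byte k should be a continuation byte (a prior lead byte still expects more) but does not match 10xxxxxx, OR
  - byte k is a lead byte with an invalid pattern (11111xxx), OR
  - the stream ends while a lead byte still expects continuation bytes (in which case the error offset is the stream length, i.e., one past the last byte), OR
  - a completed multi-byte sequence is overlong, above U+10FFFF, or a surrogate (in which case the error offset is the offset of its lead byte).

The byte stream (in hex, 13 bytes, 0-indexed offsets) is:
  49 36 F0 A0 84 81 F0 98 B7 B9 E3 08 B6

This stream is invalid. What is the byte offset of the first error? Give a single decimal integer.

Byte[0]=49: 1-byte ASCII. cp=U+0049
Byte[1]=36: 1-byte ASCII. cp=U+0036
Byte[2]=F0: 4-byte lead, need 3 cont bytes. acc=0x0
Byte[3]=A0: continuation. acc=(acc<<6)|0x20=0x20
Byte[4]=84: continuation. acc=(acc<<6)|0x04=0x804
Byte[5]=81: continuation. acc=(acc<<6)|0x01=0x20101
Completed: cp=U+20101 (starts at byte 2)
Byte[6]=F0: 4-byte lead, need 3 cont bytes. acc=0x0
Byte[7]=98: continuation. acc=(acc<<6)|0x18=0x18
Byte[8]=B7: continuation. acc=(acc<<6)|0x37=0x637
Byte[9]=B9: continuation. acc=(acc<<6)|0x39=0x18DF9
Completed: cp=U+18DF9 (starts at byte 6)
Byte[10]=E3: 3-byte lead, need 2 cont bytes. acc=0x3
Byte[11]=08: expected 10xxxxxx continuation. INVALID

Answer: 11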